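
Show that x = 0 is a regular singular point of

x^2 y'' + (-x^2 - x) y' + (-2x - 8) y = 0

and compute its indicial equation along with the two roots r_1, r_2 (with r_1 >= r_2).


Divide by x^2 to reach normal form y'' + P_1(x) y' + P_2(x) y = 0 with P_1(x) = -1 - 1/x and P_2(x) = -2/x - 8/x^2.
x = 0 is a singular point because the y'-coefficient -1 - 1/x has a pole at x = 0 and the y-coefficient -2/x - 8/x^2 has a pole at x = 0.
It is a regular singular point because x P_1(x) = p(x) = -x - 1 and x^2 P_2(x) = q(x) = -2x - 8 are polynomials, hence analytic at x = 0.
p(0) = -1,  q(0) = -8.
Indicial equation: r(r-1) + p(0) r + q(0) = 0, i.e. r^2 + (p(0) - 1) r + q(0) = 0, i.e. r^2 - 2 r - 8 = 0.
Discriminant: (-2)^2 - 4(-8) = 36, so r = (2 ± 6)/2.
Solving: r_1 = 4, r_2 = -2.

indicial: r^2 - 2 r - 8 = 0; roots r_1 = 4, r_2 = -2


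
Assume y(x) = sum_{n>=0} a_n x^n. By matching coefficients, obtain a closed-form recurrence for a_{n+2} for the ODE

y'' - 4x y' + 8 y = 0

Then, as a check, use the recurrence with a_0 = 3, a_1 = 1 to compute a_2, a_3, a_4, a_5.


Substitute y = sum_n a_n x^n.
y''(x) has coefficient (n+2)(n+1) a_{n+2} at x^n;
-4 x y'(x) has coefficient -4 n a_n at x^n (shift);
8 y(x) has coefficient 8 a_n at x^n.
Matching x^n: (n+2)(n+1) a_{n+2} + (-4n + 8) a_n = 0.
Thus a_{n+2} = (4n - 8) / ((n+1)(n+2)) * a_n.

Check with a_0 = 3, a_1 = 1 (apply the recurrence for n = 0, 1, 2, 3): a_0 = 3, a_1 = 1, a_2 = -12, a_3 = -2/3, a_4 = 0, a_5 = -2/15.

a_(n+2) = (4n - 8) / ((n+1)(n+2)) * a_n; check: a_0 = 3, a_1 = 1, a_2 = -12, a_3 = -2/3, a_4 = 0, a_5 = -2/15


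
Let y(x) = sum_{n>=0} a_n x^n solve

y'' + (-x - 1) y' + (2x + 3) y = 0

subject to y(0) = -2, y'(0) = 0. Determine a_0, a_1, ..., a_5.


Ansatz: y(x) = sum_{n>=0} a_n x^n, so y'(x) = sum_{n>=1} n a_n x^(n-1) and y''(x) = sum_{n>=2} n(n-1) a_n x^(n-2).
Substitute into P(x) y'' + Q(x) y' + R(x) y = 0 with P(x) = 1, Q(x) = -x - 1, R(x) = 2x + 3, and match powers of x.
Initial conditions: a_0 = -2, a_1 = 0.
Setting the coefficient of each power of x to zero and solving order by order (substituting the coefficients already found):
  x^0: 2 a_2 - a_1 + 3 a_0 = 0  ->  2 a_2 = a_1 - 3 a_0 = 6  ->  a_2 = 3
  x^1: 6 a_3 - 2 a_2 + 2 a_1 + 2 a_0 = 0  ->  6 a_3 = 2 a_2 - 2 a_1 - 2 a_0 = 10  ->  a_3 = 5/3
  x^2: 12 a_4 - 3 a_3 + a_2 + 2 a_1 = 0  ->  12 a_4 = 3 a_3 - a_2 - 2 a_1 = 2  ->  a_4 = 1/6
  x^3: 20 a_5 - 4 a_4 + 2 a_2 = 0  ->  20 a_5 = 4 a_4 - 2 a_2 = -16/3  ->  a_5 = -4/15
Truncated series: y(x) = -2 + 3 x^2 + (5/3) x^3 + (1/6) x^4 - (4/15) x^5 + O(x^6).

a_0 = -2; a_1 = 0; a_2 = 3; a_3 = 5/3; a_4 = 1/6; a_5 = -4/15


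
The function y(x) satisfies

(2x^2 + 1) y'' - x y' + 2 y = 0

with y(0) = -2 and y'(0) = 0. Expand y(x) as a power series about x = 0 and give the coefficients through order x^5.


Ansatz: y(x) = sum_{n>=0} a_n x^n, so y'(x) = sum_{n>=1} n a_n x^(n-1) and y''(x) = sum_{n>=2} n(n-1) a_n x^(n-2).
Substitute into P(x) y'' + Q(x) y' + R(x) y = 0 with P(x) = 2x^2 + 1, Q(x) = -x, R(x) = 2, and match powers of x.
Initial conditions: a_0 = -2, a_1 = 0.
Setting the coefficient of each power of x to zero and solving order by order (substituting the coefficients already found):
  x^0: 2 a_2 + 2 a_0 = 0  ->  2 a_2 = -2 a_0 = 4  ->  a_2 = 2
  x^1: 6 a_3 + a_1 = 0  ->  6 a_3 = -a_1 = 0  ->  a_3 = 0
  x^2: 12 a_4 + 4 a_2 = 0  ->  12 a_4 = -4 a_2 = -8  ->  a_4 = -2/3
  x^3: 20 a_5 + 11 a_3 = 0  ->  20 a_5 = -11 a_3 = 0  ->  a_5 = 0
Truncated series: y(x) = -2 + 2 x^2 - (2/3) x^4 + O(x^6).

a_0 = -2; a_1 = 0; a_2 = 2; a_3 = 0; a_4 = -2/3; a_5 = 0


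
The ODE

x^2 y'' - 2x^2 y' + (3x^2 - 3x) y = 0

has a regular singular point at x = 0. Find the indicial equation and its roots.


Divide by x^2 to reach normal form y'' + P_1(x) y' + P_2(x) y = 0 with P_1(x) = -2 and P_2(x) = 3 - 3/x.
x = 0 is a singular point because the y-coefficient 3 - 3/x has a pole at x = 0.
It is a regular singular point because x P_1(x) = p(x) = -2x and x^2 P_2(x) = q(x) = 3x^2 - 3x are polynomials, hence analytic at x = 0.
p(0) = 0,  q(0) = 0.
Indicial equation: r(r-1) + p(0) r + q(0) = 0, i.e. r^2 + (p(0) - 1) r + q(0) = 0, i.e. r^2 - 1 r = 0.
Discriminant: (-1)^2 - 4(0) = 1, so r = (1 ± 1)/2.
Solving: r_1 = 1, r_2 = 0.

indicial: r^2 - 1 r = 0; roots r_1 = 1, r_2 = 0


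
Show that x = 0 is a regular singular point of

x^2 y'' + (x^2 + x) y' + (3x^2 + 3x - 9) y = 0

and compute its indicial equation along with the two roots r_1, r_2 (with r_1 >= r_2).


Divide by x^2 to reach normal form y'' + P_1(x) y' + P_2(x) y = 0 with P_1(x) = 1 + 1/x and P_2(x) = 3 + 3/x - 9/x^2.
x = 0 is a singular point because the y'-coefficient 1 + 1/x has a pole at x = 0 and the y-coefficient 3 + 3/x - 9/x^2 has a pole at x = 0.
It is a regular singular point because x P_1(x) = p(x) = x + 1 and x^2 P_2(x) = q(x) = 3x^2 + 3x - 9 are polynomials, hence analytic at x = 0.
p(0) = 1,  q(0) = -9.
Indicial equation: r(r-1) + p(0) r + q(0) = 0, i.e. r^2 + (p(0) - 1) r + q(0) = 0, i.e. r^2 - 9 = 0.
Discriminant: (0)^2 - 4(-9) = 36, so r = (0 ± 6)/2.
Solving: r_1 = 3, r_2 = -3.

indicial: r^2 - 9 = 0; roots r_1 = 3, r_2 = -3


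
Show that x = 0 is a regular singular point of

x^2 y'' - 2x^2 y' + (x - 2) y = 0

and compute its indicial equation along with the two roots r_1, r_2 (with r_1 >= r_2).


Divide by x^2 to reach normal form y'' + P_1(x) y' + P_2(x) y = 0 with P_1(x) = -2 and P_2(x) = 1/x - 2/x^2.
x = 0 is a singular point because the y-coefficient 1/x - 2/x^2 has a pole at x = 0.
It is a regular singular point because x P_1(x) = p(x) = -2x and x^2 P_2(x) = q(x) = x - 2 are polynomials, hence analytic at x = 0.
p(0) = 0,  q(0) = -2.
Indicial equation: r(r-1) + p(0) r + q(0) = 0, i.e. r^2 + (p(0) - 1) r + q(0) = 0, i.e. r^2 - 1 r - 2 = 0.
Discriminant: (-1)^2 - 4(-2) = 9, so r = (1 ± 3)/2.
Solving: r_1 = 2, r_2 = -1.

indicial: r^2 - 1 r - 2 = 0; roots r_1 = 2, r_2 = -1


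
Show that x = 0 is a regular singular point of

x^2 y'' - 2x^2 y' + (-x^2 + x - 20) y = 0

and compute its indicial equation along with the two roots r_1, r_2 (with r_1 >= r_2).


Divide by x^2 to reach normal form y'' + P_1(x) y' + P_2(x) y = 0 with P_1(x) = -2 and P_2(x) = -1 + 1/x - 20/x^2.
x = 0 is a singular point because the y-coefficient -1 + 1/x - 20/x^2 has a pole at x = 0.
It is a regular singular point because x P_1(x) = p(x) = -2x and x^2 P_2(x) = q(x) = -x^2 + x - 20 are polynomials, hence analytic at x = 0.
p(0) = 0,  q(0) = -20.
Indicial equation: r(r-1) + p(0) r + q(0) = 0, i.e. r^2 + (p(0) - 1) r + q(0) = 0, i.e. r^2 - 1 r - 20 = 0.
Discriminant: (-1)^2 - 4(-20) = 81, so r = (1 ± 9)/2.
Solving: r_1 = 5, r_2 = -4.

indicial: r^2 - 1 r - 20 = 0; roots r_1 = 5, r_2 = -4


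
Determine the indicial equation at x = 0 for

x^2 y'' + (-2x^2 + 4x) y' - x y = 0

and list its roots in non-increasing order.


Divide by x^2 to reach normal form y'' + P_1(x) y' + P_2(x) y = 0 with P_1(x) = -2 + 4/x and P_2(x) = -1/x.
x = 0 is a singular point because the y'-coefficient -2 + 4/x has a pole at x = 0 and the y-coefficient -1/x has a pole at x = 0.
It is a regular singular point because x P_1(x) = p(x) = 4 - 2x and x^2 P_2(x) = q(x) = -x are polynomials, hence analytic at x = 0.
p(0) = 4,  q(0) = 0.
Indicial equation: r(r-1) + p(0) r + q(0) = 0, i.e. r^2 + (p(0) - 1) r + q(0) = 0, i.e. r^2 + 3 r = 0.
Discriminant: (3)^2 - 4(0) = 9, so r = (-3 ± 3)/2.
Solving: r_1 = 0, r_2 = -3.

indicial: r^2 + 3 r = 0; roots r_1 = 0, r_2 = -3


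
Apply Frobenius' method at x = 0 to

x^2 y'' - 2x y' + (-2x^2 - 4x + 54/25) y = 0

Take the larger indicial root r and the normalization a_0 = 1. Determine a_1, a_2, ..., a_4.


Write in Frobenius form y'' + (p(x)/x) y' + (q(x)/x^2) y = 0:
  p(x) = -2,  q(x) = -2x^2 - 4x + 54/25.
Indicial equation: r(r-1) + (-2) r + (54/25) = 0 -> roots r_1 = 9/5, r_2 = 6/5.
Take r = r_1 = 9/5. Let y(x) = x^r sum_{n>=0} a_n x^n with a_0 = 1.
Substitute y = x^r sum a_n x^n and match x^{r+n}. The recurrence is
  D(n) a_n - 4 a_{n-1} - 2 a_{n-2} = 0,  where D(n) = (r+n)(r+n-1) + (-2)(r+n) + (54/25).
  a_n = [4 a_{n-1} + 2 a_{n-2}] / D(n).
Since the indicial polynomial factors as (r - r_1)(r - r_2), D(n) = (r_1 + n - r_1)(r_1 + n - r_2) = n(n + 3/5).
Evaluating step by step (a_0 = 1):
  n = 1: D(1) = 1(1 + 3/5) = 8/5; numerator = 4(1) = 4; a_1 = (4)/(8/5) = 5/2
  n = 2: D(2) = 2(2 + 3/5) = 26/5; numerator = 4(5/2) + 2(1) = 12; a_2 = (12)/(26/5) = 30/13
  n = 3: D(3) = 3(3 + 3/5) = 54/5; numerator = 4(30/13) + 2(5/2) = 185/13; a_3 = (185/13)/(54/5) = 925/702
  n = 4: D(4) = 4(4 + 3/5) = 92/5; numerator = 4(925/702) + 2(30/13) = 3470/351; a_4 = (3470/351)/(92/5) = 8675/16146

r = 9/5; a_0 = 1; a_1 = 5/2; a_2 = 30/13; a_3 = 925/702; a_4 = 8675/16146


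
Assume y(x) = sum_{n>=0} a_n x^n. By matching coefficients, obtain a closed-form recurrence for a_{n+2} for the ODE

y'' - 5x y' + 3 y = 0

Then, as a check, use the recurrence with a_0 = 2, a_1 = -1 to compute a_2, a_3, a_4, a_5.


Substitute y = sum_n a_n x^n.
y''(x) has coefficient (n+2)(n+1) a_{n+2} at x^n;
-5 x y'(x) has coefficient -5 n a_n at x^n (shift);
3 y(x) has coefficient 3 a_n at x^n.
Matching x^n: (n+2)(n+1) a_{n+2} + (-5n + 3) a_n = 0.
Thus a_{n+2} = (5n - 3) / ((n+1)(n+2)) * a_n.

Check with a_0 = 2, a_1 = -1 (apply the recurrence for n = 0, 1, 2, 3): a_0 = 2, a_1 = -1, a_2 = -3, a_3 = -1/3, a_4 = -7/4, a_5 = -1/5.

a_(n+2) = (5n - 3) / ((n+1)(n+2)) * a_n; check: a_0 = 2, a_1 = -1, a_2 = -3, a_3 = -1/3, a_4 = -7/4, a_5 = -1/5


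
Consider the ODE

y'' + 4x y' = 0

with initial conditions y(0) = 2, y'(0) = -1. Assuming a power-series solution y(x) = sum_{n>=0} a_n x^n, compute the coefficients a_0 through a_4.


Ansatz: y(x) = sum_{n>=0} a_n x^n, so y'(x) = sum_{n>=1} n a_n x^(n-1) and y''(x) = sum_{n>=2} n(n-1) a_n x^(n-2).
Substitute into P(x) y'' + Q(x) y' + R(x) y = 0 with P(x) = 1, Q(x) = 4x, R(x) = 0, and match powers of x.
Initial conditions: a_0 = 2, a_1 = -1.
Setting the coefficient of each power of x to zero and solving order by order (substituting the coefficients already found):
  x^0: 2 a_2 = 0  ->  a_2 = 0
  x^1: 6 a_3 + 4 a_1 = 0  ->  6 a_3 = -4 a_1 = 4  ->  a_3 = 2/3
  x^2: 12 a_4 + 8 a_2 = 0  ->  12 a_4 = -8 a_2 = 0  ->  a_4 = 0
Truncated series: y(x) = 2 - x + (2/3) x^3 + O(x^5).

a_0 = 2; a_1 = -1; a_2 = 0; a_3 = 2/3; a_4 = 0


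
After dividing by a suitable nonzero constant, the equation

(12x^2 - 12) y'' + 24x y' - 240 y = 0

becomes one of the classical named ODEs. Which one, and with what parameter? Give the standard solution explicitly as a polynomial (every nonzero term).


All three coefficients share the factor -12; dividing through by -12 gives  (1 - x^2) y'' - 2x y' + 20 y = 0.
This matches the Legendre equation (1 - x^2) y'' - 2x y' + n(n+1) y = 0 (note the -2x y' term) with n(n+1) = 20, so n = 4; the polynomial solution is P_4(x).
With y = sum_k a_k x^k, matching x^k gives (k+2)(k+1) a_{k+2} = [k(k+1) - n(n+1)] a_k = (k - 4)(k + 5) a_k. The right side vanishes at k = 4, so the series with the parity of 4 terminates at degree 4.
Standard normalization (P_n(1) = 1): leading coefficient (2n)!/(2^n (n!)^2) = 40320/(16*576) = 35/8, so a_4 = 35/8. Work downward with a_k = (k+1)(k+2) a_{k+2} / ((k - 4)(k + 5)):
  a_2 = (3)(4)(35/8) / ((2 - 4)(2 + 5)) = (105/2)/(-14) = -15/4
  a_0 = (1)(2)(-15/4) / ((0 - 4)(0 + 5)) = (-15/2)/(-20) = 3/8
Hence P_4(x) = 35 x^4/8 - 15 x^2/4 + 3/8.

P_4(x); series = 35 x^4/8 - 15 x^2/4 + 3/8


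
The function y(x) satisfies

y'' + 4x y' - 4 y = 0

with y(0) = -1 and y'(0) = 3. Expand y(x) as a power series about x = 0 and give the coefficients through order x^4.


Ansatz: y(x) = sum_{n>=0} a_n x^n, so y'(x) = sum_{n>=1} n a_n x^(n-1) and y''(x) = sum_{n>=2} n(n-1) a_n x^(n-2).
Substitute into P(x) y'' + Q(x) y' + R(x) y = 0 with P(x) = 1, Q(x) = 4x, R(x) = -4, and match powers of x.
Initial conditions: a_0 = -1, a_1 = 3.
Setting the coefficient of each power of x to zero and solving order by order (substituting the coefficients already found):
  x^0: 2 a_2 - 4 a_0 = 0  ->  2 a_2 = 4 a_0 = -4  ->  a_2 = -2
  x^1: 6 a_3 = 0  ->  a_3 = 0
  x^2: 12 a_4 + 4 a_2 = 0  ->  12 a_4 = -4 a_2 = 8  ->  a_4 = 2/3
Truncated series: y(x) = -1 + 3 x - 2 x^2 + (2/3) x^4 + O(x^5).

a_0 = -1; a_1 = 3; a_2 = -2; a_3 = 0; a_4 = 2/3


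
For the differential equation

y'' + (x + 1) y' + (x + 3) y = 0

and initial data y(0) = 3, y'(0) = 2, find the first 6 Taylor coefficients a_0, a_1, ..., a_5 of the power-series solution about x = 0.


Ansatz: y(x) = sum_{n>=0} a_n x^n, so y'(x) = sum_{n>=1} n a_n x^(n-1) and y''(x) = sum_{n>=2} n(n-1) a_n x^(n-2).
Substitute into P(x) y'' + Q(x) y' + R(x) y = 0 with P(x) = 1, Q(x) = x + 1, R(x) = x + 3, and match powers of x.
Initial conditions: a_0 = 3, a_1 = 2.
Setting the coefficient of each power of x to zero and solving order by order (substituting the coefficients already found):
  x^0: 2 a_2 + a_1 + 3 a_0 = 0  ->  2 a_2 = -a_1 - 3 a_0 = -11  ->  a_2 = -11/2
  x^1: 6 a_3 + 2 a_2 + 4 a_1 + a_0 = 0  ->  6 a_3 = -2 a_2 - 4 a_1 - a_0 = 0  ->  a_3 = 0
  x^2: 12 a_4 + 3 a_3 + 5 a_2 + a_1 = 0  ->  12 a_4 = -3 a_3 - 5 a_2 - a_1 = 51/2  ->  a_4 = 17/8
  x^3: 20 a_5 + 4 a_4 + 6 a_3 + a_2 = 0  ->  20 a_5 = -4 a_4 - 6 a_3 - a_2 = -3  ->  a_5 = -3/20
Truncated series: y(x) = 3 + 2 x - (11/2) x^2 + (17/8) x^4 - (3/20) x^5 + O(x^6).

a_0 = 3; a_1 = 2; a_2 = -11/2; a_3 = 0; a_4 = 17/8; a_5 = -3/20


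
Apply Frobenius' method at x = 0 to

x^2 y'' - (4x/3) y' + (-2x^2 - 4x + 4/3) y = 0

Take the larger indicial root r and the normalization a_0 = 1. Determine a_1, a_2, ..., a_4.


Write in Frobenius form y'' + (p(x)/x) y' + (q(x)/x^2) y = 0:
  p(x) = -4/3,  q(x) = -2x^2 - 4x + 4/3.
Indicial equation: r(r-1) + (-4/3) r + (4/3) = 0 -> roots r_1 = 4/3, r_2 = 1.
Take r = r_1 = 4/3. Let y(x) = x^r sum_{n>=0} a_n x^n with a_0 = 1.
Substitute y = x^r sum a_n x^n and match x^{r+n}. The recurrence is
  D(n) a_n - 4 a_{n-1} - 2 a_{n-2} = 0,  where D(n) = (r+n)(r+n-1) + (-4/3)(r+n) + (4/3).
  a_n = [4 a_{n-1} + 2 a_{n-2}] / D(n).
Since the indicial polynomial factors as (r - r_1)(r - r_2), D(n) = (r_1 + n - r_1)(r_1 + n - r_2) = n(n + 1/3).
Evaluating step by step (a_0 = 1):
  n = 1: D(1) = 1(1 + 1/3) = 4/3; numerator = 4(1) = 4; a_1 = (4)/(4/3) = 3
  n = 2: D(2) = 2(2 + 1/3) = 14/3; numerator = 4(3) + 2(1) = 14; a_2 = (14)/(14/3) = 3
  n = 3: D(3) = 3(3 + 1/3) = 10; numerator = 4(3) + 2(3) = 18; a_3 = (18)/(10) = 9/5
  n = 4: D(4) = 4(4 + 1/3) = 52/3; numerator = 4(9/5) + 2(3) = 66/5; a_4 = (66/5)/(52/3) = 99/130

r = 4/3; a_0 = 1; a_1 = 3; a_2 = 3; a_3 = 9/5; a_4 = 99/130


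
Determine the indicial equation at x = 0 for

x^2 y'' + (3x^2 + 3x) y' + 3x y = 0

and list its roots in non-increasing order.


Divide by x^2 to reach normal form y'' + P_1(x) y' + P_2(x) y = 0 with P_1(x) = 3 + 3/x and P_2(x) = 3/x.
x = 0 is a singular point because the y'-coefficient 3 + 3/x has a pole at x = 0 and the y-coefficient 3/x has a pole at x = 0.
It is a regular singular point because x P_1(x) = p(x) = 3x + 3 and x^2 P_2(x) = q(x) = 3x are polynomials, hence analytic at x = 0.
p(0) = 3,  q(0) = 0.
Indicial equation: r(r-1) + p(0) r + q(0) = 0, i.e. r^2 + (p(0) - 1) r + q(0) = 0, i.e. r^2 + 2 r = 0.
Discriminant: (2)^2 - 4(0) = 4, so r = (-2 ± 2)/2.
Solving: r_1 = 0, r_2 = -2.

indicial: r^2 + 2 r = 0; roots r_1 = 0, r_2 = -2


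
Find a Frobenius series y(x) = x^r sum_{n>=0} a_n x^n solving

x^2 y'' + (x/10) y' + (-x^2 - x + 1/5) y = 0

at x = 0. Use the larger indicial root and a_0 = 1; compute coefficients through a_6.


Write in Frobenius form y'' + (p(x)/x) y' + (q(x)/x^2) y = 0:
  p(x) = 1/10,  q(x) = -x^2 - x + 1/5.
Indicial equation: r(r-1) + (1/10) r + (1/5) = 0 -> roots r_1 = 1/2, r_2 = 2/5.
Take r = r_1 = 1/2. Let y(x) = x^r sum_{n>=0} a_n x^n with a_0 = 1.
Substitute y = x^r sum a_n x^n and match x^{r+n}. The recurrence is
  D(n) a_n - 1 a_{n-1} - 1 a_{n-2} = 0,  where D(n) = (r+n)(r+n-1) + (1/10)(r+n) + (1/5).
  a_n = [1 a_{n-1} + 1 a_{n-2}] / D(n).
Since the indicial polynomial factors as (r - r_1)(r - r_2), D(n) = (r_1 + n - r_1)(r_1 + n - r_2) = n(n + 1/10).
Evaluating step by step (a_0 = 1):
  n = 1: D(1) = 1(1 + 1/10) = 11/10; numerator = 1(1) = 1; a_1 = (1)/(11/10) = 10/11
  n = 2: D(2) = 2(2 + 1/10) = 21/5; numerator = 1(10/11) + 1(1) = 21/11; a_2 = (21/11)/(21/5) = 5/11
  n = 3: D(3) = 3(3 + 1/10) = 93/10; numerator = 1(5/11) + 1(10/11) = 15/11; a_3 = (15/11)/(93/10) = 50/341
  n = 4: D(4) = 4(4 + 1/10) = 82/5; numerator = 1(50/341) + 1(5/11) = 205/341; a_4 = (205/341)/(82/5) = 25/682
  n = 5: D(5) = 5(5 + 1/10) = 51/2; numerator = 1(25/682) + 1(50/341) = 125/682; a_5 = (125/682)/(51/2) = 125/17391
  n = 6: D(6) = 6(6 + 1/10) = 183/5; numerator = 1(125/17391) + 1(25/682) = 1525/34782; a_6 = (1525/34782)/(183/5) = 125/104346

r = 1/2; a_0 = 1; a_1 = 10/11; a_2 = 5/11; a_3 = 50/341; a_4 = 25/682; a_5 = 125/17391; a_6 = 125/104346


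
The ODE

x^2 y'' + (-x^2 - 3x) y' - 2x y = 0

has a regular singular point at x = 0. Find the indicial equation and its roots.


Divide by x^2 to reach normal form y'' + P_1(x) y' + P_2(x) y = 0 with P_1(x) = -1 - 3/x and P_2(x) = -2/x.
x = 0 is a singular point because the y'-coefficient -1 - 3/x has a pole at x = 0 and the y-coefficient -2/x has a pole at x = 0.
It is a regular singular point because x P_1(x) = p(x) = -x - 3 and x^2 P_2(x) = q(x) = -2x are polynomials, hence analytic at x = 0.
p(0) = -3,  q(0) = 0.
Indicial equation: r(r-1) + p(0) r + q(0) = 0, i.e. r^2 + (p(0) - 1) r + q(0) = 0, i.e. r^2 - 4 r = 0.
Discriminant: (-4)^2 - 4(0) = 16, so r = (4 ± 4)/2.
Solving: r_1 = 4, r_2 = 0.

indicial: r^2 - 4 r = 0; roots r_1 = 4, r_2 = 0


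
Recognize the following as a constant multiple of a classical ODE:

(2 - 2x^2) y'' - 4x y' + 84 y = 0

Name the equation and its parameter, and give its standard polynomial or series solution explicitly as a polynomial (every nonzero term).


All three coefficients share the factor 2; dividing through by 2 gives  (1 - x^2) y'' - 2x y' + 42 y = 0.
This matches the Legendre equation (1 - x^2) y'' - 2x y' + n(n+1) y = 0 (note the -2x y' term) with n(n+1) = 42, so n = 6; the polynomial solution is P_6(x).
With y = sum_k a_k x^k, matching x^k gives (k+2)(k+1) a_{k+2} = [k(k+1) - n(n+1)] a_k = (k - 6)(k + 7) a_k. The right side vanishes at k = 6, so the series with the parity of 6 terminates at degree 6.
Standard normalization (P_n(1) = 1): leading coefficient (2n)!/(2^n (n!)^2) = 479001600/(64*518400) = 231/16, so a_6 = 231/16. Work downward with a_k = (k+1)(k+2) a_{k+2} / ((k - 6)(k + 7)):
  a_4 = (5)(6)(231/16) / ((4 - 6)(4 + 7)) = (3465/8)/(-22) = -315/16
  a_2 = (3)(4)(-315/16) / ((2 - 6)(2 + 7)) = (-945/4)/(-36) = 105/16
  a_0 = (1)(2)(105/16) / ((0 - 6)(0 + 7)) = (105/8)/(-42) = -5/16
Hence P_6(x) = 231 x^6/16 - 315 x^4/16 + 105 x^2/16 - 5/16.

P_6(x); series = 231 x^6/16 - 315 x^4/16 + 105 x^2/16 - 5/16


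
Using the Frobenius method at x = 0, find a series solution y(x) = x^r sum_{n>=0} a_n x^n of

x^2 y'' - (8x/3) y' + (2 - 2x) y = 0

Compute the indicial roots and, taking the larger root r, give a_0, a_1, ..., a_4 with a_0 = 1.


Write in Frobenius form y'' + (p(x)/x) y' + (q(x)/x^2) y = 0:
  p(x) = -8/3,  q(x) = 2 - 2x.
Indicial equation: r(r-1) + (-8/3) r + (2) = 0 -> roots r_1 = 3, r_2 = 2/3.
Take r = r_1 = 3. Let y(x) = x^r sum_{n>=0} a_n x^n with a_0 = 1.
Substitute y = x^r sum a_n x^n and match x^{r+n}. The recurrence is
  D(n) a_n - 2 a_{n-1} = 0,  where D(n) = (r+n)(r+n-1) + (-8/3)(r+n) + (2).
  a_n = 2 / D(n) * a_{n-1}.
Since the indicial polynomial factors as (r - r_1)(r - r_2), D(n) = (r_1 + n - r_1)(r_1 + n - r_2) = n(n + 7/3).
Evaluating step by step (a_0 = 1):
  n = 1: D(1) = 1(1 + 7/3) = 10/3; numerator = 2(1) = 2; a_1 = (2)/(10/3) = 3/5
  n = 2: D(2) = 2(2 + 7/3) = 26/3; numerator = 2(3/5) = 6/5; a_2 = (6/5)/(26/3) = 9/65
  n = 3: D(3) = 3(3 + 7/3) = 16; numerator = 2(9/65) = 18/65; a_3 = (18/65)/(16) = 9/520
  n = 4: D(4) = 4(4 + 7/3) = 76/3; numerator = 2(9/520) = 9/260; a_4 = (9/260)/(76/3) = 27/19760

r = 3; a_0 = 1; a_1 = 3/5; a_2 = 9/65; a_3 = 9/520; a_4 = 27/19760


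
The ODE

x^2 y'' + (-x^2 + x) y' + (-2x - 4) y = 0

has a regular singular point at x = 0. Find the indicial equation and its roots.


Divide by x^2 to reach normal form y'' + P_1(x) y' + P_2(x) y = 0 with P_1(x) = -1 + 1/x and P_2(x) = -2/x - 4/x^2.
x = 0 is a singular point because the y'-coefficient -1 + 1/x has a pole at x = 0 and the y-coefficient -2/x - 4/x^2 has a pole at x = 0.
It is a regular singular point because x P_1(x) = p(x) = 1 - x and x^2 P_2(x) = q(x) = -2x - 4 are polynomials, hence analytic at x = 0.
p(0) = 1,  q(0) = -4.
Indicial equation: r(r-1) + p(0) r + q(0) = 0, i.e. r^2 + (p(0) - 1) r + q(0) = 0, i.e. r^2 - 4 = 0.
Discriminant: (0)^2 - 4(-4) = 16, so r = (0 ± 4)/2.
Solving: r_1 = 2, r_2 = -2.

indicial: r^2 - 4 = 0; roots r_1 = 2, r_2 = -2


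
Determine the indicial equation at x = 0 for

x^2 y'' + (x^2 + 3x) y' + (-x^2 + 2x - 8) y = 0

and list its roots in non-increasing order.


Divide by x^2 to reach normal form y'' + P_1(x) y' + P_2(x) y = 0 with P_1(x) = 1 + 3/x and P_2(x) = -1 + 2/x - 8/x^2.
x = 0 is a singular point because the y'-coefficient 1 + 3/x has a pole at x = 0 and the y-coefficient -1 + 2/x - 8/x^2 has a pole at x = 0.
It is a regular singular point because x P_1(x) = p(x) = x + 3 and x^2 P_2(x) = q(x) = -x^2 + 2x - 8 are polynomials, hence analytic at x = 0.
p(0) = 3,  q(0) = -8.
Indicial equation: r(r-1) + p(0) r + q(0) = 0, i.e. r^2 + (p(0) - 1) r + q(0) = 0, i.e. r^2 + 2 r - 8 = 0.
Discriminant: (2)^2 - 4(-8) = 36, so r = (-2 ± 6)/2.
Solving: r_1 = 2, r_2 = -4.

indicial: r^2 + 2 r - 8 = 0; roots r_1 = 2, r_2 = -4


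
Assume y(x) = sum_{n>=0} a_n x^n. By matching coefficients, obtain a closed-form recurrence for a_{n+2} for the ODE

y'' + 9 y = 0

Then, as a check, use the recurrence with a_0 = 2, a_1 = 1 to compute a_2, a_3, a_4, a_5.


Substitute y = sum_n a_n x^n into y'' + (const) y = 0.
y''(x) = sum_{n>=0} (n+2)(n+1) a_{n+2} x^n.
The ODE becomes sum_n [(n+2)(n+1) a_{n+2} + 9 a_n] x^n = 0.
Setting each coefficient to zero gives the recurrence:
  (n+2)(n+1) a_{n+2} + 9 a_n = 0,
  a_{n+2} = -9 / ((n+1)(n+2)) a_n.

Check with a_0 = 2, a_1 = 1 (apply the recurrence for n = 0, 1, 2, 3): a_0 = 2, a_1 = 1, a_2 = -9, a_3 = -3/2, a_4 = 27/4, a_5 = 27/40.

a_{n+2} = -9/((n+1)(n+2)) * a_n; check: a_0 = 2, a_1 = 1, a_2 = -9, a_3 = -3/2, a_4 = 27/4, a_5 = 27/40


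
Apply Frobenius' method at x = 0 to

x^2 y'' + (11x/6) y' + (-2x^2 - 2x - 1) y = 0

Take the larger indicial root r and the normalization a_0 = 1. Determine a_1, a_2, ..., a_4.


Write in Frobenius form y'' + (p(x)/x) y' + (q(x)/x^2) y = 0:
  p(x) = 11/6,  q(x) = -2x^2 - 2x - 1.
Indicial equation: r(r-1) + (11/6) r + (-1) = 0 -> roots r_1 = 2/3, r_2 = -3/2.
Take r = r_1 = 2/3. Let y(x) = x^r sum_{n>=0} a_n x^n with a_0 = 1.
Substitute y = x^r sum a_n x^n and match x^{r+n}. The recurrence is
  D(n) a_n - 2 a_{n-1} - 2 a_{n-2} = 0,  where D(n) = (r+n)(r+n-1) + (11/6)(r+n) + (-1).
  a_n = [2 a_{n-1} + 2 a_{n-2}] / D(n).
Since the indicial polynomial factors as (r - r_1)(r - r_2), D(n) = (r_1 + n - r_1)(r_1 + n - r_2) = n(n + 13/6).
Evaluating step by step (a_0 = 1):
  n = 1: D(1) = 1(1 + 13/6) = 19/6; numerator = 2(1) = 2; a_1 = (2)/(19/6) = 12/19
  n = 2: D(2) = 2(2 + 13/6) = 25/3; numerator = 2(12/19) + 2(1) = 62/19; a_2 = (62/19)/(25/3) = 186/475
  n = 3: D(3) = 3(3 + 13/6) = 31/2; numerator = 2(186/475) + 2(12/19) = 972/475; a_3 = (972/475)/(31/2) = 1944/14725
  n = 4: D(4) = 4(4 + 13/6) = 74/3; numerator = 2(1944/14725) + 2(186/475) = 3084/2945; a_4 = (3084/2945)/(74/3) = 4626/108965

r = 2/3; a_0 = 1; a_1 = 12/19; a_2 = 186/475; a_3 = 1944/14725; a_4 = 4626/108965


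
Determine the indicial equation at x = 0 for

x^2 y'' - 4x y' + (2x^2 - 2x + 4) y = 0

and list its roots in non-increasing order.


Divide by x^2 to reach normal form y'' + P_1(x) y' + P_2(x) y = 0 with P_1(x) = -4/x and P_2(x) = 2 - 2/x + 4/x^2.
x = 0 is a singular point because the y'-coefficient -4/x has a pole at x = 0 and the y-coefficient 2 - 2/x + 4/x^2 has a pole at x = 0.
It is a regular singular point because x P_1(x) = p(x) = -4 and x^2 P_2(x) = q(x) = 2x^2 - 2x + 4 are polynomials, hence analytic at x = 0.
p(0) = -4,  q(0) = 4.
Indicial equation: r(r-1) + p(0) r + q(0) = 0, i.e. r^2 + (p(0) - 1) r + q(0) = 0, i.e. r^2 - 5 r + 4 = 0.
Discriminant: (-5)^2 - 4(4) = 9, so r = (5 ± 3)/2.
Solving: r_1 = 4, r_2 = 1.

indicial: r^2 - 5 r + 4 = 0; roots r_1 = 4, r_2 = 1


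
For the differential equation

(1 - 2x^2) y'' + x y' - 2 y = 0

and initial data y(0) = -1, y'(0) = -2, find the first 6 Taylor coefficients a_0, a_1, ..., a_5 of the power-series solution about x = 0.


Ansatz: y(x) = sum_{n>=0} a_n x^n, so y'(x) = sum_{n>=1} n a_n x^(n-1) and y''(x) = sum_{n>=2} n(n-1) a_n x^(n-2).
Substitute into P(x) y'' + Q(x) y' + R(x) y = 0 with P(x) = 1 - 2x^2, Q(x) = x, R(x) = -2, and match powers of x.
Initial conditions: a_0 = -1, a_1 = -2.
Setting the coefficient of each power of x to zero and solving order by order (substituting the coefficients already found):
  x^0: 2 a_2 - 2 a_0 = 0  ->  2 a_2 = 2 a_0 = -2  ->  a_2 = -1
  x^1: 6 a_3 - a_1 = 0  ->  6 a_3 = a_1 = -2  ->  a_3 = -1/3
  x^2: 12 a_4 - 4 a_2 = 0  ->  12 a_4 = 4 a_2 = -4  ->  a_4 = -1/3
  x^3: 20 a_5 - 11 a_3 = 0  ->  20 a_5 = 11 a_3 = -11/3  ->  a_5 = -11/60
Truncated series: y(x) = -1 - 2 x - x^2 - (1/3) x^3 - (1/3) x^4 - (11/60) x^5 + O(x^6).

a_0 = -1; a_1 = -2; a_2 = -1; a_3 = -1/3; a_4 = -1/3; a_5 = -11/60


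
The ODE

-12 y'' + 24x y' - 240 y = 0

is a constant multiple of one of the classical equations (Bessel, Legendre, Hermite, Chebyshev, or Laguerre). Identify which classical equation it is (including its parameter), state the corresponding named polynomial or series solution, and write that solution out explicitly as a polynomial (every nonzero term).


All three coefficients share the factor -12; dividing through by -12 gives  y'' - 2x y' + 20 y = 0.
This matches the Hermite equation y'' - 2x y' + 2n y = 0 with 2n = 20, so n = 10; the polynomial solution is H_10(x).
With y = sum_k a_k x^k, matching x^k gives (k+2)(k+1) a_{k+2} = 2(k - n) a_k = 2(k - 10) a_k. The right side vanishes at k = 10, so the series with the parity of 10 terminates at degree 10.
Standard normalization: leading coefficient of H_n is 2^n, so a_10 = 2^10 = 1024. Work downward with a_k = (k+1)(k+2) a_{k+2} / (2(k - n)):
  a_8 = (9)(10)(1024) / (2(8 - 10)) = 92160/(-4) = -23040
  a_6 = (7)(8)(-23040) / (2(6 - 10)) = -1290240/(-8) = 161280
  a_4 = (5)(6)(161280) / (2(4 - 10)) = 4838400/(-12) = -403200
  a_2 = (3)(4)(-403200) / (2(2 - 10)) = -4838400/(-16) = 302400
  a_0 = (1)(2)(302400) / (2(0 - 10)) = 604800/(-20) = -30240
Hence H_10(x) = 1024 x^10 - 23040 x^8 + 161280 x^6 - 403200 x^4 + 302400 x^2 - 30240.

H_10(x); series = 1024 x^10 - 23040 x^8 + 161280 x^6 - 403200 x^4 + 302400 x^2 - 30240


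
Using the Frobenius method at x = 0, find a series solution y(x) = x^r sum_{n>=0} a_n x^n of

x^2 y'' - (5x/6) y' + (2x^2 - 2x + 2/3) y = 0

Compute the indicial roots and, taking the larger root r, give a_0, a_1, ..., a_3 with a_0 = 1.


Write in Frobenius form y'' + (p(x)/x) y' + (q(x)/x^2) y = 0:
  p(x) = -5/6,  q(x) = 2x^2 - 2x + 2/3.
Indicial equation: r(r-1) + (-5/6) r + (2/3) = 0 -> roots r_1 = 4/3, r_2 = 1/2.
Take r = r_1 = 4/3. Let y(x) = x^r sum_{n>=0} a_n x^n with a_0 = 1.
Substitute y = x^r sum a_n x^n and match x^{r+n}. The recurrence is
  D(n) a_n - 2 a_{n-1} + 2 a_{n-2} = 0,  where D(n) = (r+n)(r+n-1) + (-5/6)(r+n) + (2/3).
  a_n = [2 a_{n-1} - 2 a_{n-2}] / D(n).
Since the indicial polynomial factors as (r - r_1)(r - r_2), D(n) = (r_1 + n - r_1)(r_1 + n - r_2) = n(n + 5/6).
Evaluating step by step (a_0 = 1):
  n = 1: D(1) = 1(1 + 5/6) = 11/6; numerator = 2(1) = 2; a_1 = (2)/(11/6) = 12/11
  n = 2: D(2) = 2(2 + 5/6) = 17/3; numerator = 2(12/11) - 2(1) = 2/11; a_2 = (2/11)/(17/3) = 6/187
  n = 3: D(3) = 3(3 + 5/6) = 23/2; numerator = 2(6/187) - 2(12/11) = -36/17; a_3 = (-36/17)/(23/2) = -72/391

r = 4/3; a_0 = 1; a_1 = 12/11; a_2 = 6/187; a_3 = -72/391


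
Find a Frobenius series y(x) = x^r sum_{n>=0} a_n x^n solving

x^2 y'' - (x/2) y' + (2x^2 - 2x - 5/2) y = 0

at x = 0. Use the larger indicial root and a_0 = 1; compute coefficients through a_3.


Write in Frobenius form y'' + (p(x)/x) y' + (q(x)/x^2) y = 0:
  p(x) = -1/2,  q(x) = 2x^2 - 2x - 5/2.
Indicial equation: r(r-1) + (-1/2) r + (-5/2) = 0 -> roots r_1 = 5/2, r_2 = -1.
Take r = r_1 = 5/2. Let y(x) = x^r sum_{n>=0} a_n x^n with a_0 = 1.
Substitute y = x^r sum a_n x^n and match x^{r+n}. The recurrence is
  D(n) a_n - 2 a_{n-1} + 2 a_{n-2} = 0,  where D(n) = (r+n)(r+n-1) + (-1/2)(r+n) + (-5/2).
  a_n = [2 a_{n-1} - 2 a_{n-2}] / D(n).
Since the indicial polynomial factors as (r - r_1)(r - r_2), D(n) = (r_1 + n - r_1)(r_1 + n - r_2) = n(n + 7/2).
Evaluating step by step (a_0 = 1):
  n = 1: D(1) = 1(1 + 7/2) = 9/2; numerator = 2(1) = 2; a_1 = (2)/(9/2) = 4/9
  n = 2: D(2) = 2(2 + 7/2) = 11; numerator = 2(4/9) - 2(1) = -10/9; a_2 = (-10/9)/(11) = -10/99
  n = 3: D(3) = 3(3 + 7/2) = 39/2; numerator = 2(-10/99) - 2(4/9) = -12/11; a_3 = (-12/11)/(39/2) = -8/143

r = 5/2; a_0 = 1; a_1 = 4/9; a_2 = -10/99; a_3 = -8/143


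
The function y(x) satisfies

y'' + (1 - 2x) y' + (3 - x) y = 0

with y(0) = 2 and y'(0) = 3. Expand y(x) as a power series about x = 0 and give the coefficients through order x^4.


Ansatz: y(x) = sum_{n>=0} a_n x^n, so y'(x) = sum_{n>=1} n a_n x^(n-1) and y''(x) = sum_{n>=2} n(n-1) a_n x^(n-2).
Substitute into P(x) y'' + Q(x) y' + R(x) y = 0 with P(x) = 1, Q(x) = 1 - 2x, R(x) = 3 - x, and match powers of x.
Initial conditions: a_0 = 2, a_1 = 3.
Setting the coefficient of each power of x to zero and solving order by order (substituting the coefficients already found):
  x^0: 2 a_2 + a_1 + 3 a_0 = 0  ->  2 a_2 = -a_1 - 3 a_0 = -9  ->  a_2 = -9/2
  x^1: 6 a_3 + 2 a_2 + a_1 - a_0 = 0  ->  6 a_3 = -2 a_2 - a_1 + a_0 = 8  ->  a_3 = 4/3
  x^2: 12 a_4 + 3 a_3 - a_2 - a_1 = 0  ->  12 a_4 = -3 a_3 + a_2 + a_1 = -11/2  ->  a_4 = -11/24
Truncated series: y(x) = 2 + 3 x - (9/2) x^2 + (4/3) x^3 - (11/24) x^4 + O(x^5).

a_0 = 2; a_1 = 3; a_2 = -9/2; a_3 = 4/3; a_4 = -11/24


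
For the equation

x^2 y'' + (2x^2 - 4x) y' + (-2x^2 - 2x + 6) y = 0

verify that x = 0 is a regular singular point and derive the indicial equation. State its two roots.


Divide by x^2 to reach normal form y'' + P_1(x) y' + P_2(x) y = 0 with P_1(x) = 2 - 4/x and P_2(x) = -2 - 2/x + 6/x^2.
x = 0 is a singular point because the y'-coefficient 2 - 4/x has a pole at x = 0 and the y-coefficient -2 - 2/x + 6/x^2 has a pole at x = 0.
It is a regular singular point because x P_1(x) = p(x) = 2x - 4 and x^2 P_2(x) = q(x) = -2x^2 - 2x + 6 are polynomials, hence analytic at x = 0.
p(0) = -4,  q(0) = 6.
Indicial equation: r(r-1) + p(0) r + q(0) = 0, i.e. r^2 + (p(0) - 1) r + q(0) = 0, i.e. r^2 - 5 r + 6 = 0.
Discriminant: (-5)^2 - 4(6) = 1, so r = (5 ± 1)/2.
Solving: r_1 = 3, r_2 = 2.

indicial: r^2 - 5 r + 6 = 0; roots r_1 = 3, r_2 = 2


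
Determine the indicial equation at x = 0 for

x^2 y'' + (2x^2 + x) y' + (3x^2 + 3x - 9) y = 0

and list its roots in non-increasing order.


Divide by x^2 to reach normal form y'' + P_1(x) y' + P_2(x) y = 0 with P_1(x) = 2 + 1/x and P_2(x) = 3 + 3/x - 9/x^2.
x = 0 is a singular point because the y'-coefficient 2 + 1/x has a pole at x = 0 and the y-coefficient 3 + 3/x - 9/x^2 has a pole at x = 0.
It is a regular singular point because x P_1(x) = p(x) = 2x + 1 and x^2 P_2(x) = q(x) = 3x^2 + 3x - 9 are polynomials, hence analytic at x = 0.
p(0) = 1,  q(0) = -9.
Indicial equation: r(r-1) + p(0) r + q(0) = 0, i.e. r^2 + (p(0) - 1) r + q(0) = 0, i.e. r^2 - 9 = 0.
Discriminant: (0)^2 - 4(-9) = 36, so r = (0 ± 6)/2.
Solving: r_1 = 3, r_2 = -3.

indicial: r^2 - 9 = 0; roots r_1 = 3, r_2 = -3


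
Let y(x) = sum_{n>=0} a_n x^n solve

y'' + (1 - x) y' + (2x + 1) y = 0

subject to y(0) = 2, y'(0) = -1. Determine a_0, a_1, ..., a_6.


Ansatz: y(x) = sum_{n>=0} a_n x^n, so y'(x) = sum_{n>=1} n a_n x^(n-1) and y''(x) = sum_{n>=2} n(n-1) a_n x^(n-2).
Substitute into P(x) y'' + Q(x) y' + R(x) y = 0 with P(x) = 1, Q(x) = 1 - x, R(x) = 2x + 1, and match powers of x.
Initial conditions: a_0 = 2, a_1 = -1.
Setting the coefficient of each power of x to zero and solving order by order (substituting the coefficients already found):
  x^0: 2 a_2 + a_1 + a_0 = 0  ->  2 a_2 = -a_1 - a_0 = -1  ->  a_2 = -1/2
  x^1: 6 a_3 + 2 a_2 + 2 a_0 = 0  ->  6 a_3 = -2 a_2 - 2 a_0 = -3  ->  a_3 = -1/2
  x^2: 12 a_4 + 3 a_3 - a_2 + 2 a_1 = 0  ->  12 a_4 = -3 a_3 + a_2 - 2 a_1 = 3  ->  a_4 = 1/4
  x^3: 20 a_5 + 4 a_4 - 2 a_3 + 2 a_2 = 0  ->  20 a_5 = -4 a_4 + 2 a_3 - 2 a_2 = -1  ->  a_5 = -1/20
  x^4: 30 a_6 + 5 a_5 - 3 a_4 + 2 a_3 = 0  ->  30 a_6 = -5 a_5 + 3 a_4 - 2 a_3 = 2  ->  a_6 = 1/15
Truncated series: y(x) = 2 - x - (1/2) x^2 - (1/2) x^3 + (1/4) x^4 - (1/20) x^5 + (1/15) x^6 + O(x^7).

a_0 = 2; a_1 = -1; a_2 = -1/2; a_3 = -1/2; a_4 = 1/4; a_5 = -1/20; a_6 = 1/15


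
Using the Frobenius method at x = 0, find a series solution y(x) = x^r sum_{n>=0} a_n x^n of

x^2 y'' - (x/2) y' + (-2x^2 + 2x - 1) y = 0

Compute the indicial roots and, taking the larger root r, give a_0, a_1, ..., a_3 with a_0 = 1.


Write in Frobenius form y'' + (p(x)/x) y' + (q(x)/x^2) y = 0:
  p(x) = -1/2,  q(x) = -2x^2 + 2x - 1.
Indicial equation: r(r-1) + (-1/2) r + (-1) = 0 -> roots r_1 = 2, r_2 = -1/2.
Take r = r_1 = 2. Let y(x) = x^r sum_{n>=0} a_n x^n with a_0 = 1.
Substitute y = x^r sum a_n x^n and match x^{r+n}. The recurrence is
  D(n) a_n + 2 a_{n-1} - 2 a_{n-2} = 0,  where D(n) = (r+n)(r+n-1) + (-1/2)(r+n) + (-1).
  a_n = [-2 a_{n-1} + 2 a_{n-2}] / D(n).
Since the indicial polynomial factors as (r - r_1)(r - r_2), D(n) = (r_1 + n - r_1)(r_1 + n - r_2) = n(n + 5/2).
Evaluating step by step (a_0 = 1):
  n = 1: D(1) = 1(1 + 5/2) = 7/2; numerator = -2(1) = -2; a_1 = (-2)/(7/2) = -4/7
  n = 2: D(2) = 2(2 + 5/2) = 9; numerator = -2(-4/7) + 2(1) = 22/7; a_2 = (22/7)/(9) = 22/63
  n = 3: D(3) = 3(3 + 5/2) = 33/2; numerator = -2(22/63) + 2(-4/7) = -116/63; a_3 = (-116/63)/(33/2) = -232/2079

r = 2; a_0 = 1; a_1 = -4/7; a_2 = 22/63; a_3 = -232/2079


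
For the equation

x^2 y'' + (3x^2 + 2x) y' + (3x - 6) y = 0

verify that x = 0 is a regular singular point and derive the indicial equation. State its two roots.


Divide by x^2 to reach normal form y'' + P_1(x) y' + P_2(x) y = 0 with P_1(x) = 3 + 2/x and P_2(x) = 3/x - 6/x^2.
x = 0 is a singular point because the y'-coefficient 3 + 2/x has a pole at x = 0 and the y-coefficient 3/x - 6/x^2 has a pole at x = 0.
It is a regular singular point because x P_1(x) = p(x) = 3x + 2 and x^2 P_2(x) = q(x) = 3x - 6 are polynomials, hence analytic at x = 0.
p(0) = 2,  q(0) = -6.
Indicial equation: r(r-1) + p(0) r + q(0) = 0, i.e. r^2 + (p(0) - 1) r + q(0) = 0, i.e. r^2 + 1 r - 6 = 0.
Discriminant: (1)^2 - 4(-6) = 25, so r = (-1 ± 5)/2.
Solving: r_1 = 2, r_2 = -3.

indicial: r^2 + 1 r - 6 = 0; roots r_1 = 2, r_2 = -3


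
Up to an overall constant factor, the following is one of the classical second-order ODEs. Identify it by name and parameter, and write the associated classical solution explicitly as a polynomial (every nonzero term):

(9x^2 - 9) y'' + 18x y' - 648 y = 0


All three coefficients share the factor -9; dividing through by -9 gives  (1 - x^2) y'' - 2x y' + 72 y = 0.
This matches the Legendre equation (1 - x^2) y'' - 2x y' + n(n+1) y = 0 (note the -2x y' term) with n(n+1) = 72, so n = 8; the polynomial solution is P_8(x).
With y = sum_k a_k x^k, matching x^k gives (k+2)(k+1) a_{k+2} = [k(k+1) - n(n+1)] a_k = (k - 8)(k + 9) a_k. The right side vanishes at k = 8, so the series with the parity of 8 terminates at degree 8.
Standard normalization (P_n(1) = 1): leading coefficient (2n)!/(2^n (n!)^2) = 20922789888000/(256*1625702400) = 6435/128, so a_8 = 6435/128. Work downward with a_k = (k+1)(k+2) a_{k+2} / ((k - 8)(k + 9)):
  a_6 = (7)(8)(6435/128) / ((6 - 8)(6 + 9)) = (45045/16)/(-30) = -3003/32
  a_4 = (5)(6)(-3003/32) / ((4 - 8)(4 + 9)) = (-45045/16)/(-52) = 3465/64
  a_2 = (3)(4)(3465/64) / ((2 - 8)(2 + 9)) = (10395/16)/(-66) = -315/32
  a_0 = (1)(2)(-315/32) / ((0 - 8)(0 + 9)) = (-315/16)/(-72) = 35/128
Hence P_8(x) = 6435 x^8/128 - 3003 x^6/32 + 3465 x^4/64 - 315 x^2/32 + 35/128.

P_8(x); series = 6435 x^8/128 - 3003 x^6/32 + 3465 x^4/64 - 315 x^2/32 + 35/128


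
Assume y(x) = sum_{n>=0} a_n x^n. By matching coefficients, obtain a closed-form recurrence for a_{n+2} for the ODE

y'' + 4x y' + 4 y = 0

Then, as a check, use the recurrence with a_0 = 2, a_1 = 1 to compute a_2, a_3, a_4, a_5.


Substitute y = sum_n a_n x^n.
y''(x) has coefficient (n+2)(n+1) a_{n+2} at x^n;
4 x y'(x) has coefficient 4 n a_n at x^n (shift);
4 y(x) has coefficient 4 a_n at x^n.
Matching x^n: (n+2)(n+1) a_{n+2} + (4n + 4) a_n = 0.
Thus a_{n+2} = (-4n - 4) / ((n+1)(n+2)) * a_n.

Check with a_0 = 2, a_1 = 1 (apply the recurrence for n = 0, 1, 2, 3): a_0 = 2, a_1 = 1, a_2 = -4, a_3 = -4/3, a_4 = 4, a_5 = 16/15.

a_(n+2) = (-4n - 4) / ((n+1)(n+2)) * a_n; check: a_0 = 2, a_1 = 1, a_2 = -4, a_3 = -4/3, a_4 = 4, a_5 = 16/15


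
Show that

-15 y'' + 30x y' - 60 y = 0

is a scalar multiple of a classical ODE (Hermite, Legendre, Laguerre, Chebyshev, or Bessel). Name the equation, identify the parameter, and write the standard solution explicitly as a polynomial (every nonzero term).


All three coefficients share the factor -15; dividing through by -15 gives  y'' - 2x y' + 4 y = 0.
This matches the Hermite equation y'' - 2x y' + 2n y = 0 with 2n = 4, so n = 2; the polynomial solution is H_2(x).
With y = sum_k a_k x^k, matching x^k gives (k+2)(k+1) a_{k+2} = 2(k - n) a_k = 2(k - 2) a_k. The right side vanishes at k = 2, so the series with the parity of 2 terminates at degree 2.
Standard normalization: leading coefficient of H_n is 2^n, so a_2 = 2^2 = 4. Work downward with a_k = (k+1)(k+2) a_{k+2} / (2(k - n)):
  a_0 = (1)(2)(4) / (2(0 - 2)) = 8/(-4) = -2
Hence H_2(x) = 4 x^2 - 2.

H_2(x); series = 4 x^2 - 2


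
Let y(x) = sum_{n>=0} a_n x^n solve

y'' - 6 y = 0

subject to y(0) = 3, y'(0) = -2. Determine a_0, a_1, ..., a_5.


Ansatz: y(x) = sum_{n>=0} a_n x^n, so y'(x) = sum_{n>=1} n a_n x^(n-1) and y''(x) = sum_{n>=2} n(n-1) a_n x^(n-2).
Substitute into P(x) y'' + Q(x) y' + R(x) y = 0 with P(x) = 1, Q(x) = 0, R(x) = -6, and match powers of x.
Initial conditions: a_0 = 3, a_1 = -2.
Setting the coefficient of each power of x to zero and solving order by order (substituting the coefficients already found):
  x^0: 2 a_2 - 6 a_0 = 0  ->  2 a_2 = 6 a_0 = 18  ->  a_2 = 9
  x^1: 6 a_3 - 6 a_1 = 0  ->  6 a_3 = 6 a_1 = -12  ->  a_3 = -2
  x^2: 12 a_4 - 6 a_2 = 0  ->  12 a_4 = 6 a_2 = 54  ->  a_4 = 9/2
  x^3: 20 a_5 - 6 a_3 = 0  ->  20 a_5 = 6 a_3 = -12  ->  a_5 = -3/5
Truncated series: y(x) = 3 - 2 x + 9 x^2 - 2 x^3 + (9/2) x^4 - (3/5) x^5 + O(x^6).

a_0 = 3; a_1 = -2; a_2 = 9; a_3 = -2; a_4 = 9/2; a_5 = -3/5


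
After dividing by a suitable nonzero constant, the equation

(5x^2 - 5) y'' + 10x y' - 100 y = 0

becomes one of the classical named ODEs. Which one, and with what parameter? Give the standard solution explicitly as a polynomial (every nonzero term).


All three coefficients share the factor -5; dividing through by -5 gives  (1 - x^2) y'' - 2x y' + 20 y = 0.
This matches the Legendre equation (1 - x^2) y'' - 2x y' + n(n+1) y = 0 (note the -2x y' term) with n(n+1) = 20, so n = 4; the polynomial solution is P_4(x).
With y = sum_k a_k x^k, matching x^k gives (k+2)(k+1) a_{k+2} = [k(k+1) - n(n+1)] a_k = (k - 4)(k + 5) a_k. The right side vanishes at k = 4, so the series with the parity of 4 terminates at degree 4.
Standard normalization (P_n(1) = 1): leading coefficient (2n)!/(2^n (n!)^2) = 40320/(16*576) = 35/8, so a_4 = 35/8. Work downward with a_k = (k+1)(k+2) a_{k+2} / ((k - 4)(k + 5)):
  a_2 = (3)(4)(35/8) / ((2 - 4)(2 + 5)) = (105/2)/(-14) = -15/4
  a_0 = (1)(2)(-15/4) / ((0 - 4)(0 + 5)) = (-15/2)/(-20) = 3/8
Hence P_4(x) = 35 x^4/8 - 15 x^2/4 + 3/8.

P_4(x); series = 35 x^4/8 - 15 x^2/4 + 3/8


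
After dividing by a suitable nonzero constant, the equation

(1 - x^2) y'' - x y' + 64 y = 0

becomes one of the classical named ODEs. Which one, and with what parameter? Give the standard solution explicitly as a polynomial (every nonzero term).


The equation is already in a standard form:  (1 - x^2) y'' - x y' + 64 y = 0.
This matches the Chebyshev equation (1 - x^2) y'' - x y' + n^2 y = 0 (note the -x y' term, not -2x y') with n^2 = 64, so n = 8; the polynomial solution is T_8(x).
With y = sum_k a_k x^k, matching x^k gives (k+2)(k+1) a_{k+2} = (k^2 - n^2) a_k = (k - 8)(k + 8) a_k. The right side vanishes at k = 8, so the series with the parity of 8 terminates at degree 8.
Standard normalization: leading coefficient of T_n is 2^(n-1), so a_8 = 2^7 = 128. Work downward with a_k = (k+1)(k+2) a_{k+2} / ((k - 8)(k + 8)):
  a_6 = (7)(8)(128) / ((6 - 8)(6 + 8)) = 7168/(-28) = -256
  a_4 = (5)(6)(-256) / ((4 - 8)(4 + 8)) = -7680/(-48) = 160
  a_2 = (3)(4)(160) / ((2 - 8)(2 + 8)) = 1920/(-60) = -32
  a_0 = (1)(2)(-32) / ((0 - 8)(0 + 8)) = -64/(-64) = 1
Hence T_8(x) = 128 x^8 - 256 x^6 + 160 x^4 - 32 x^2 + 1.

T_8(x); series = 128 x^8 - 256 x^6 + 160 x^4 - 32 x^2 + 1
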